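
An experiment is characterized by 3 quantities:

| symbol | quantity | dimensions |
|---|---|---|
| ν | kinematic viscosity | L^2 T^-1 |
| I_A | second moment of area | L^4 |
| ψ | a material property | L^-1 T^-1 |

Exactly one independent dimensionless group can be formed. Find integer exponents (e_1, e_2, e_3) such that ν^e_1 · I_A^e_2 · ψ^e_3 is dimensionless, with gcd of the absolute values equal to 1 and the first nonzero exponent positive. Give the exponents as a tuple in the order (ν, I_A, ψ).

L: e_1·(2) + e_2·(4) + e_3·(-1) = 0
T: e_1·(-1) + e_2·(0) + e_3·(-1) = 0
Solving this homogeneous linear system for the smallest-integer solution (first nonzero entry positive) gives (4, -3, -4).

(4, -3, -4)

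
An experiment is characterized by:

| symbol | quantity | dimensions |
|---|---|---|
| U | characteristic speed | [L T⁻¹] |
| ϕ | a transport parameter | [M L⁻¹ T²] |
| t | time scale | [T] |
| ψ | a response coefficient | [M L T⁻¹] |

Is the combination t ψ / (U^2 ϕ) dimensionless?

yes

Sum the exponent of each base dimension across the product:
  M: −2·[U]_M − [ϕ]_M + [t]_M + [ψ]_M = −2·(0) − (1) + (0) + (1) = 0
  L: −2·[U]_L − [ϕ]_L + [t]_L + [ψ]_L = −2·(1) − (-1) + (0) + (1) = 0
  T: −2·[U]_T − [ϕ]_T + [t]_T + [ψ]_T = −2·(-1) − (2) + (1) + (-1) = 0
All base exponents vanish — dimensionless.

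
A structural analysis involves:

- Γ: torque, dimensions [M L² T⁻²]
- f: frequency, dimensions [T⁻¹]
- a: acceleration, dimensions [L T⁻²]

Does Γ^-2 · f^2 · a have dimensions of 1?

Sum the exponent of each base dimension across the product:
  M: −2·[Γ]_M + 2·[f]_M + [a]_M = −2·(1) + 2·(0) + (0) = -2
  L: −2·[Γ]_L + 2·[f]_L + [a]_L = −2·(2) + 2·(0) + (1) = -3
  T: −2·[Γ]_T + 2·[f]_T + [a]_T = −2·(-2) + 2·(-1) + (-2) = 0
Net dimensions [M⁻² L⁻³] ≠ [1] — not dimensionless.

no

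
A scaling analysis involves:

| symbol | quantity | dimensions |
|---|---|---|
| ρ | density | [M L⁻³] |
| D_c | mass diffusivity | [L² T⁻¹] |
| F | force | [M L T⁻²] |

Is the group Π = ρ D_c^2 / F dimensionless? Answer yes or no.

Sum the exponent of each base dimension across the product:
  M: [ρ]_M + 2·[D_c]_M − [F]_M = (1) + 2·(0) − (1) = 0
  L: [ρ]_L + 2·[D_c]_L − [F]_L = (-3) + 2·(2) − (1) = 0
  T: [ρ]_T + 2·[D_c]_T − [F]_T = (0) + 2·(-1) − (-2) = 0
All base exponents vanish — dimensionless.

yes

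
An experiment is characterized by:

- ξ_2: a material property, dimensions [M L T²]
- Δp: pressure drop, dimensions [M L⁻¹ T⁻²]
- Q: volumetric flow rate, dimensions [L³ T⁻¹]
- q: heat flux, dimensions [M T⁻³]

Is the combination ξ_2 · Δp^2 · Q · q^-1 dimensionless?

Sum the exponent of each base dimension across the product:
  M: [ξ_2]_M + 2·[Δp]_M + [Q]_M − [q]_M = (1) + 2·(1) + (0) − (1) = 2
  L: [ξ_2]_L + 2·[Δp]_L + [Q]_L − [q]_L = (1) + 2·(-1) + (3) − (0) = 2
  T: [ξ_2]_T + 2·[Δp]_T + [Q]_T − [q]_T = (2) + 2·(-2) + (-1) − (-3) = 0
Net dimensions [M² L²] ≠ [1] — not dimensionless.

no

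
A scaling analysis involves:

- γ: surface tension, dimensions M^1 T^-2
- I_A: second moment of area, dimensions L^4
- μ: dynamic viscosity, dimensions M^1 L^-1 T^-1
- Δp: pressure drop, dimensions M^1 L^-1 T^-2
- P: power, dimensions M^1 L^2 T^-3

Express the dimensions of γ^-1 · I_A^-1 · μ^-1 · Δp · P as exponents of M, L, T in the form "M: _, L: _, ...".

M: 0, L: -2, T: -2

Collect each base-dimension exponent across the product:
  M: −(1) − (0) − (1) + (1) + (1) = 0
  L: −(0) − (4) − (-1) + (-1) + (2) = -2
  T: −(-2) − (0) − (-1) + (-2) + (-3) = -2
So the dimensions are [L⁻² T⁻²].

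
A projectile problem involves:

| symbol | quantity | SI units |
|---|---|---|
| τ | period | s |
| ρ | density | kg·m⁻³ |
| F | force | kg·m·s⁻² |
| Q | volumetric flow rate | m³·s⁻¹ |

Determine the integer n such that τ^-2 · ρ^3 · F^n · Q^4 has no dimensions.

Balance the M exponent: (1)·n from F, plus −2·(0) + 3·(1) + 4·(0) = 3 from the rest, must sum to zero.
n + 3 = 0, so n = -3.

-3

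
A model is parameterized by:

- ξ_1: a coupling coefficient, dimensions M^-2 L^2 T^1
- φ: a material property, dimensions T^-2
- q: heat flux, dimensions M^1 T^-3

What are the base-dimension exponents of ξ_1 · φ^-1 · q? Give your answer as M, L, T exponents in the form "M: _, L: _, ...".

Collect each base-dimension exponent across the product:
  M: (-2) − (0) + (1) = -1
  L: (2) − (0) + (0) = 2
  T: (1) − (-2) + (-3) = 0
So the dimensions are [M⁻¹ L²].

M: -1, L: 2, T: 0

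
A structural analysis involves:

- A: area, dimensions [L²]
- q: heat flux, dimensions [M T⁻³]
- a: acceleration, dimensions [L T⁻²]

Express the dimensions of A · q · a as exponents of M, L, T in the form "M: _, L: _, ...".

M: 1, L: 3, T: -5

Collect each base-dimension exponent across the product:
  M: (0) + (1) + (0) = 1
  L: (2) + (0) + (1) = 3
  T: (0) + (-3) + (-2) = -5
So the dimensions are [M L³ T⁻⁵].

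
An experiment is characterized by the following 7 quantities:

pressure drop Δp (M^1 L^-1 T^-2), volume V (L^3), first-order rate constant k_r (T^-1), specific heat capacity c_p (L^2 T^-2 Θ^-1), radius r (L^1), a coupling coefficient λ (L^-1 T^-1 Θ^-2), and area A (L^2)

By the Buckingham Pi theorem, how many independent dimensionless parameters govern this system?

3

There are 7 variables and 4 base dimensions (M, L, T, Θ).
The dimension matrix has rank 4.
Independent dimensionless groups: 7 − 4 = 3.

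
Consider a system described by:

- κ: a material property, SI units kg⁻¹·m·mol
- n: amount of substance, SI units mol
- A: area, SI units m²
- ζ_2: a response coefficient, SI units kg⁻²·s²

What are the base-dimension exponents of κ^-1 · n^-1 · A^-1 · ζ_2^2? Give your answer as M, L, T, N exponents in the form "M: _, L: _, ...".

M: -3, L: -3, T: 4, N: -2

Collect each base-dimension exponent across the product:
  M: −(-1) − (0) − (0) + 2·(-2) = -3
  L: −(1) − (0) − (2) + 2·(0) = -3
  T: −(0) − (0) − (0) + 2·(2) = 4
  N: −(1) − (1) − (0) + 2·(0) = -2
So the dimensions are [M⁻³ L⁻³ T⁴ N⁻²].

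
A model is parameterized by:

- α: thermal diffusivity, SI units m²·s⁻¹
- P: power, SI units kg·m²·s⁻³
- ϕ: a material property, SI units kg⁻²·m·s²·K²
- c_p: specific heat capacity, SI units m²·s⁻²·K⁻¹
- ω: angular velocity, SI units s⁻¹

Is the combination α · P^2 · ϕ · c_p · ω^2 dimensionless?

no

Sum the exponent of each base dimension across the product:
  M: [α]_M + 2·[P]_M + [ϕ]_M + [c_p]_M + 2·[ω]_M = (0) + 2·(1) + (-2) + (0) + 2·(0) = 0
  L: [α]_L + 2·[P]_L + [ϕ]_L + [c_p]_L + 2·[ω]_L = (2) + 2·(2) + (1) + (2) + 2·(0) = 9
  T: [α]_T + 2·[P]_T + [ϕ]_T + [c_p]_T + 2·[ω]_T = (-1) + 2·(-3) + (2) + (-2) + 2·(-1) = -9
  Θ: [α]_Θ + 2·[P]_Θ + [ϕ]_Θ + [c_p]_Θ + 2·[ω]_Θ = (0) + 2·(0) + (2) + (-1) + 2·(0) = 1
Net dimensions [L⁹ T⁻⁹ Θ] ≠ [1] — not dimensionless.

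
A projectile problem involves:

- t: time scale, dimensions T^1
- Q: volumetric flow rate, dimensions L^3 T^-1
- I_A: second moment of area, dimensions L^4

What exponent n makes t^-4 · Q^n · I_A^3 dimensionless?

Balance the L exponent: (3)·n from Q, plus −4·(0) + 3·(4) = 12 from the rest, must sum to zero.
3n + 12 = 0, so n = -4.

-4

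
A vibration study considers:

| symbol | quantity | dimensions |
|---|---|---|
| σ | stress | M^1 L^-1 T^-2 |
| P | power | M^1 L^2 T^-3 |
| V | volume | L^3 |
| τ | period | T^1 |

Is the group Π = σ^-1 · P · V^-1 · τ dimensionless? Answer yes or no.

yes

Sum the exponent of each base dimension across the product:
  M: −[σ]_M + [P]_M − [V]_M + [τ]_M = −(1) + (1) − (0) + (0) = 0
  L: −[σ]_L + [P]_L − [V]_L + [τ]_L = −(-1) + (2) − (3) + (0) = 0
  T: −[σ]_T + [P]_T − [V]_T + [τ]_T = −(-2) + (-3) − (0) + (1) = 0
All base exponents vanish — dimensionless.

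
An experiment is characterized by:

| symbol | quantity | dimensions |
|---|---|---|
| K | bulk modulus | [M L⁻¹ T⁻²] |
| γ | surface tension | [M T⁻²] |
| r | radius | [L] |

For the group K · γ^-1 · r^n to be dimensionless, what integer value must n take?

Balance the L exponent: (1)·n from r, plus (-1) − (0) = -1 from the rest, must sum to zero.
n − 1 = 0, so n = 1.

1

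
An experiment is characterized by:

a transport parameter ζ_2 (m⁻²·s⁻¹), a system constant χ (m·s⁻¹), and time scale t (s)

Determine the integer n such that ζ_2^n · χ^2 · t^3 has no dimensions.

Balance the L exponent: (-2)·n from ζ_2, plus 2·(1) + 3·(0) = 2 from the rest, must sum to zero.
-2n + 2 = 0, so n = 1.

1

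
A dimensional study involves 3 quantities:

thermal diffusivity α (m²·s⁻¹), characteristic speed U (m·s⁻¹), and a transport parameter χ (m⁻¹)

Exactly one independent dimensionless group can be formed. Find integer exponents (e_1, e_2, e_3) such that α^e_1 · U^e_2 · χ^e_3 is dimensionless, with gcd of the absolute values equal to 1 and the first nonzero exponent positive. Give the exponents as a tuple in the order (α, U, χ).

(1, -1, 1)

L: e_1·(2) + e_2·(1) + e_3·(-1) = 0
T: e_1·(-1) + e_2·(-1) + e_3·(0) = 0
Solving this homogeneous linear system for the smallest-integer solution (first nonzero entry positive) gives (1, -1, 1).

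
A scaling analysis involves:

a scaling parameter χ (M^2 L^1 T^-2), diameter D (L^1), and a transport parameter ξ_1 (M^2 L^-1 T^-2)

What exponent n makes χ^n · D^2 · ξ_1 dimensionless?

-1

Balance the M exponent: (2)·n from χ, plus 2·(0) + (2) = 2 from the rest, must sum to zero.
2n + 2 = 0, so n = -1.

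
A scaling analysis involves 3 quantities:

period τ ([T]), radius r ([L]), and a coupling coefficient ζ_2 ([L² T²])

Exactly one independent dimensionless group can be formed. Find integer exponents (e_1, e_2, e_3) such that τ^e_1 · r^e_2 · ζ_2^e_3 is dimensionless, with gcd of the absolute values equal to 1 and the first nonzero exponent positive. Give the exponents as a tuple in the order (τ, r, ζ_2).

L: e_1·(0) + e_2·(1) + e_3·(2) = 0
T: e_1·(1) + e_2·(0) + e_3·(2) = 0
Solving this homogeneous linear system for the smallest-integer solution (first nonzero entry positive) gives (2, 2, -1).

(2, 2, -1)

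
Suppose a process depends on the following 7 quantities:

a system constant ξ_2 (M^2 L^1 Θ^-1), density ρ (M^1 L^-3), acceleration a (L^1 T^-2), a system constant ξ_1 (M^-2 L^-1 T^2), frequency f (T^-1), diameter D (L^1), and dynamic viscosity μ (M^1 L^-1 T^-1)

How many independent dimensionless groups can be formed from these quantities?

3

There are 7 variables and 4 base dimensions (M, L, T, Θ).
The dimension matrix has rank 4.
Independent dimensionless groups: 7 − 4 = 3.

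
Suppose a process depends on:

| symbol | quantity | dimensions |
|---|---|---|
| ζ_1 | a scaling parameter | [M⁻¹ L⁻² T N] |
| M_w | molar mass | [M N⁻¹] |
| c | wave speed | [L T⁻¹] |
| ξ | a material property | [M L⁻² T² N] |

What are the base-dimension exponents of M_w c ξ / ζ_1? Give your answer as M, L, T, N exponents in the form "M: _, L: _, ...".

M: 3, L: 1, T: 0, N: -1

Collect each base-dimension exponent across the product:
  M: −(-1) + (1) + (0) + (1) = 3
  L: −(-2) + (0) + (1) + (-2) = 1
  T: −(1) + (0) + (-1) + (2) = 0
  N: −(1) + (-1) + (0) + (1) = -1
So the dimensions are [M³ L N⁻¹].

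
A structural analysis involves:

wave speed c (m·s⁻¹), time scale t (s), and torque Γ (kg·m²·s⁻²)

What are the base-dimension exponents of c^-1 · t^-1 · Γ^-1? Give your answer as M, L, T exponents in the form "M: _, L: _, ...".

M: -1, L: -3, T: 2

Collect each base-dimension exponent across the product:
  M: −(0) − (0) − (1) = -1
  L: −(1) − (0) − (2) = -3
  T: −(-1) − (1) − (-2) = 2
So the dimensions are [M⁻¹ L⁻³ T²].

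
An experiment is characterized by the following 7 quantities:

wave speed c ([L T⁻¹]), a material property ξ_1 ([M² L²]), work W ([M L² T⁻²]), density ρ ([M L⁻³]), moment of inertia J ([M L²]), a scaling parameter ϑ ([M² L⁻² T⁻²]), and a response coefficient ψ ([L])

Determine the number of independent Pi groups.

There are 7 variables and 3 base dimensions (M, L, T).
The dimension matrix has rank 3.
Independent dimensionless groups: 7 − 3 = 4.

4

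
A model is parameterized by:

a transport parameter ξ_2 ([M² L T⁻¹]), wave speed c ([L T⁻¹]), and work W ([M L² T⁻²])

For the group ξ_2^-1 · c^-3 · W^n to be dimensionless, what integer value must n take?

Balance the M exponent: (1)·n from W, plus −(2) − 3·(0) = -2 from the rest, must sum to zero.
n − 2 = 0, so n = 2.

2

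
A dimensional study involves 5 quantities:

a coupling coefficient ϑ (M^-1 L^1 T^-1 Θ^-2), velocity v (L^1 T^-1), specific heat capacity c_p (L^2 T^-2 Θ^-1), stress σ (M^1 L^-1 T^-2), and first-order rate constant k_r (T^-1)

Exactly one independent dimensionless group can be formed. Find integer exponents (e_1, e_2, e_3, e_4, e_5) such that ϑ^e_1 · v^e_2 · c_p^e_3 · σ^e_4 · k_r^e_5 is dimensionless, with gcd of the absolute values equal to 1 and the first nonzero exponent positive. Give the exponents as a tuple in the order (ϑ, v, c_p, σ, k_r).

(1, 4, -2, 1, -3)

M: e_1·(-1) + e_2·(0) + e_3·(0) + e_4·(1) + e_5·(0) = 0
L: e_1·(1) + e_2·(1) + e_3·(2) + e_4·(-1) + e_5·(0) = 0
T: e_1·(-1) + e_2·(-1) + e_3·(-2) + e_4·(-2) + e_5·(-1) = 0
Θ: e_1·(-2) + e_2·(0) + e_3·(-1) + e_4·(0) + e_5·(0) = 0
Solving this homogeneous linear system for the smallest-integer solution (first nonzero entry positive) gives (1, 4, -2, 1, -3).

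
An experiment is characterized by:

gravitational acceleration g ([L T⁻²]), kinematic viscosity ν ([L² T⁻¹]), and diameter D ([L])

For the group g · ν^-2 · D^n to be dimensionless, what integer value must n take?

Balance the L exponent: (1)·n from D, plus (1) − 2·(2) = -3 from the rest, must sum to zero.
n − 3 = 0, so n = 3.

3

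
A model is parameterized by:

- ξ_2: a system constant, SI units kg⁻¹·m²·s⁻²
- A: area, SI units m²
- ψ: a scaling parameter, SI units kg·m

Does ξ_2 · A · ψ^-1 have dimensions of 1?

no

Sum the exponent of each base dimension across the product:
  M: [ξ_2]_M + [A]_M − [ψ]_M = (-1) + (0) − (1) = -2
  L: [ξ_2]_L + [A]_L − [ψ]_L = (2) + (2) − (1) = 3
  T: [ξ_2]_T + [A]_T − [ψ]_T = (-2) + (0) − (0) = -2
Net dimensions [M⁻² L³ T⁻²] ≠ [1] — not dimensionless.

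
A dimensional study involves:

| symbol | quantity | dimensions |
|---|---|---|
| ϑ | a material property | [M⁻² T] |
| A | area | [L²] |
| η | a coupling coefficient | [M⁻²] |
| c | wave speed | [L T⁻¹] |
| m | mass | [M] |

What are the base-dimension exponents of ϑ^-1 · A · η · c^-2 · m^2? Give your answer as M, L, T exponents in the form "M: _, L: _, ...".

M: 2, L: 0, T: 1

Collect each base-dimension exponent across the product:
  M: −(-2) + (0) + (-2) − 2·(0) + 2·(1) = 2
  L: −(0) + (2) + (0) − 2·(1) + 2·(0) = 0
  T: −(1) + (0) + (0) − 2·(-1) + 2·(0) = 1
So the dimensions are [M² T].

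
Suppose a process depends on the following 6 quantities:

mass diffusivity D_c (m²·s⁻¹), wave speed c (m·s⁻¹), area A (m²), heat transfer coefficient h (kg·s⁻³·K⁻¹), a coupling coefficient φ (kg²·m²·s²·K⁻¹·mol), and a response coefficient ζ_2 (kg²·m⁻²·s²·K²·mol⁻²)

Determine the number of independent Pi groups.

1

There are 6 variables and 5 base dimensions (M, L, T, Θ, N).
The dimension matrix has rank 5.
Independent dimensionless groups: 6 − 5 = 1.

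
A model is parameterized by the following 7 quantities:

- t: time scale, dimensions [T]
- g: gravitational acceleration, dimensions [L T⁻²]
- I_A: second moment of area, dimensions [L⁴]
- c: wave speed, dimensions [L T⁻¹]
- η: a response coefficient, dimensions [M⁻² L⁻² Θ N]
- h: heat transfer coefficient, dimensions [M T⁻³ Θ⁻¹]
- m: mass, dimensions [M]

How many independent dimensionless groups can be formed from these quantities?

There are 7 variables and 5 base dimensions (M, L, T, Θ, N).
The dimension matrix has rank 5.
Independent dimensionless groups: 7 − 5 = 2.

2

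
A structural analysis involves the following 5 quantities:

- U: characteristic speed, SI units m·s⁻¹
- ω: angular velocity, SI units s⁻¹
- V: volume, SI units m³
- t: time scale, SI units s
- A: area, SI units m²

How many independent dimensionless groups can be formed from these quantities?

There are 5 variables and 2 base dimensions (L, T).
The dimension matrix has rank 2.
Independent dimensionless groups: 5 − 2 = 3.

3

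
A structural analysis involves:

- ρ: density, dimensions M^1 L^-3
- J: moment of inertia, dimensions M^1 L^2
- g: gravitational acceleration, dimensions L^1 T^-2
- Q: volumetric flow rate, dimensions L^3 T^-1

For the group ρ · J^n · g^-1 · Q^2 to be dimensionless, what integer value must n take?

-1

Balance the M exponent: (1)·n from J, plus (1) − (0) + 2·(0) = 1 from the rest, must sum to zero.
n + 1 = 0, so n = -1.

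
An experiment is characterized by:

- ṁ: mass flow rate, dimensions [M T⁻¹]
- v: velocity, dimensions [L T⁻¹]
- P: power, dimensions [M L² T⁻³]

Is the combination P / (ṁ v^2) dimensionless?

Sum the exponent of each base dimension across the product:
  M: −[ṁ]_M − 2·[v]_M + [P]_M = −(1) − 2·(0) + (1) = 0
  L: −[ṁ]_L − 2·[v]_L + [P]_L = −(0) − 2·(1) + (2) = 0
  T: −[ṁ]_T − 2·[v]_T + [P]_T = −(-1) − 2·(-1) + (-3) = 0
All base exponents vanish — dimensionless.

yes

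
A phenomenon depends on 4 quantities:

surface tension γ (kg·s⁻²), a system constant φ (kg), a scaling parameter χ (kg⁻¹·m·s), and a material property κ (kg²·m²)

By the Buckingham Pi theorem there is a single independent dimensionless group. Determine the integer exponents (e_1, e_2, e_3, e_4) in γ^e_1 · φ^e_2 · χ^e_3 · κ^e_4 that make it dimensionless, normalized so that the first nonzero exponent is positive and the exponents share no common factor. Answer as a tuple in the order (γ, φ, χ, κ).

M: e_1·(1) + e_2·(1) + e_3·(-1) + e_4·(2) = 0
L: e_1·(0) + e_2·(0) + e_3·(1) + e_4·(2) = 0
T: e_1·(-2) + e_2·(0) + e_3·(1) + e_4·(0) = 0
Solving this homogeneous linear system for the smallest-integer solution (first nonzero entry positive) gives (1, 3, 2, -1).

(1, 3, 2, -1)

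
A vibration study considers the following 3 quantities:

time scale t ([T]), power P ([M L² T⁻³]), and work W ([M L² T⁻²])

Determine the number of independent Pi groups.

1

There are 3 variables and 3 base dimensions (M, L, T).
The dimension matrix has rank 2 (less than 3: the dimension vectors are linearly dependent).
Independent dimensionless groups: 3 − 2 = 1.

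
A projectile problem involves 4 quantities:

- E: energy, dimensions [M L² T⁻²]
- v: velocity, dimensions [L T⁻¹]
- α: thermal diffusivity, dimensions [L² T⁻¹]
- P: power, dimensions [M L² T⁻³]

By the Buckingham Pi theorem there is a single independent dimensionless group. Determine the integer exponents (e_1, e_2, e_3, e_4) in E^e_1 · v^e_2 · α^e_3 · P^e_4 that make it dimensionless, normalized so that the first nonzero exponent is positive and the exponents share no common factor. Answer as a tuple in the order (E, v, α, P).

M: e_1·(1) + e_2·(0) + e_3·(0) + e_4·(1) = 0
L: e_1·(2) + e_2·(1) + e_3·(2) + e_4·(2) = 0
T: e_1·(-2) + e_2·(-1) + e_3·(-1) + e_4·(-3) = 0
Solving this homogeneous linear system for the smallest-integer solution (first nonzero entry positive) gives (1, 2, -1, -1).

(1, 2, -1, -1)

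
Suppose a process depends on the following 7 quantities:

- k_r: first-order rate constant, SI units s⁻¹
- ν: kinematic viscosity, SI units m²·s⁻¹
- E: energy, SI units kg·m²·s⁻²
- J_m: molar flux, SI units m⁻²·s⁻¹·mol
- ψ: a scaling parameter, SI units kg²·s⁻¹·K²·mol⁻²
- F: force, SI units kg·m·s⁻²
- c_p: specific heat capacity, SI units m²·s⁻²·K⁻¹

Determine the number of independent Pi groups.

There are 7 variables and 5 base dimensions (M, L, T, Θ, N).
The dimension matrix has rank 5.
Independent dimensionless groups: 7 − 5 = 2.

2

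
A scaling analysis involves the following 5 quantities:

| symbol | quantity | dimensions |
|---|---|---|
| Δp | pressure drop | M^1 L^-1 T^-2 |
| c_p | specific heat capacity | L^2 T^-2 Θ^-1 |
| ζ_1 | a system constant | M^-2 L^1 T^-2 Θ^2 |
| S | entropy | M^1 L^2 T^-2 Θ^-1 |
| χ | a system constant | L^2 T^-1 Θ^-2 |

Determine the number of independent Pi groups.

There are 5 variables and 4 base dimensions (M, L, T, Θ).
The dimension matrix has rank 4.
Independent dimensionless groups: 5 − 4 = 1.

1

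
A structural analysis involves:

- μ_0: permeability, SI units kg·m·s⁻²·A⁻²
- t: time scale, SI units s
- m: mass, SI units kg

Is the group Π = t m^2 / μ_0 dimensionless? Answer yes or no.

Sum the exponent of each base dimension across the product:
  M: −[μ_0]_M + [t]_M + 2·[m]_M = −(1) + (0) + 2·(1) = 1
  L: −[μ_0]_L + [t]_L + 2·[m]_L = −(1) + (0) + 2·(0) = -1
  T: −[μ_0]_T + [t]_T + 2·[m]_T = −(-2) + (1) + 2·(0) = 3
  I: −[μ_0]_I + [t]_I + 2·[m]_I = −(-2) + (0) + 2·(0) = 2
Net dimensions [M L⁻¹ T³ I²] ≠ [1] — not dimensionless.

no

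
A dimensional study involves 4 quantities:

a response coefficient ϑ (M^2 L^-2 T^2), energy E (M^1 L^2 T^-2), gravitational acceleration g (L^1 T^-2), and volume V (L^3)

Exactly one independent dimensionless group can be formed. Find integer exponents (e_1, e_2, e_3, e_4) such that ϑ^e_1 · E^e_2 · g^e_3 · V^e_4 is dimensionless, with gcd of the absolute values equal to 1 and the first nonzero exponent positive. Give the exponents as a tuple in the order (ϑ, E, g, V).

(1, -2, 3, 1)

M: e_1·(2) + e_2·(1) + e_3·(0) + e_4·(0) = 0
L: e_1·(-2) + e_2·(2) + e_3·(1) + e_4·(3) = 0
T: e_1·(2) + e_2·(-2) + e_3·(-2) + e_4·(0) = 0
Solving this homogeneous linear system for the smallest-integer solution (first nonzero entry positive) gives (1, -2, 3, 1).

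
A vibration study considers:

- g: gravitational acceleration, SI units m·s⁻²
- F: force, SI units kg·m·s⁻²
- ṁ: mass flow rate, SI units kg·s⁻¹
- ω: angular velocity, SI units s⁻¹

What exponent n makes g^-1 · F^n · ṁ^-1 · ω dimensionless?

Balance the M exponent: (1)·n from F, plus −(0) − (1) + (0) = -1 from the rest, must sum to zero.
n − 1 = 0, so n = 1.

1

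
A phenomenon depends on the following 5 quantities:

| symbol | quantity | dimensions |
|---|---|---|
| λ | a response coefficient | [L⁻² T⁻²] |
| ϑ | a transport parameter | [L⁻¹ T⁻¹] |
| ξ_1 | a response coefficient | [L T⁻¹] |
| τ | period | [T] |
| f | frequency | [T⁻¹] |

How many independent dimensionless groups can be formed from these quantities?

3

There are 5 variables and 2 base dimensions (L, T).
The dimension matrix has rank 2.
Independent dimensionless groups: 5 − 2 = 3.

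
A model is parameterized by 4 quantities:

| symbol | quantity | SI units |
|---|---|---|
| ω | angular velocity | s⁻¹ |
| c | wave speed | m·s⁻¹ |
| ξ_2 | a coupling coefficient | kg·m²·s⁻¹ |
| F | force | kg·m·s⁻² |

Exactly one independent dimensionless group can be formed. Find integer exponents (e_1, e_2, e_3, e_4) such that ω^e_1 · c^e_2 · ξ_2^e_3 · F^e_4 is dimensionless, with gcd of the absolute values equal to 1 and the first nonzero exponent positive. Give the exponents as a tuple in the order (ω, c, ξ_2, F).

(2, -1, 1, -1)

M: e_1·(0) + e_2·(0) + e_3·(1) + e_4·(1) = 0
L: e_1·(0) + e_2·(1) + e_3·(2) + e_4·(1) = 0
T: e_1·(-1) + e_2·(-1) + e_3·(-1) + e_4·(-2) = 0
Solving this homogeneous linear system for the smallest-integer solution (first nonzero entry positive) gives (2, -1, 1, -1).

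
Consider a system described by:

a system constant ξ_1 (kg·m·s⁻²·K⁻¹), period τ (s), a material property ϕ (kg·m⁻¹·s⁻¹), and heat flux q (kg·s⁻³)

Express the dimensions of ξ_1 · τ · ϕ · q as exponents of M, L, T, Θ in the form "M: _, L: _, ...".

Collect each base-dimension exponent across the product:
  M: (1) + (0) + (1) + (1) = 3
  L: (1) + (0) + (-1) + (0) = 0
  T: (-2) + (1) + (-1) + (-3) = -5
  Θ: (-1) + (0) + (0) + (0) = -1
So the dimensions are [M³ T⁻⁵ Θ⁻¹].

M: 3, L: 0, T: -5, Θ: -1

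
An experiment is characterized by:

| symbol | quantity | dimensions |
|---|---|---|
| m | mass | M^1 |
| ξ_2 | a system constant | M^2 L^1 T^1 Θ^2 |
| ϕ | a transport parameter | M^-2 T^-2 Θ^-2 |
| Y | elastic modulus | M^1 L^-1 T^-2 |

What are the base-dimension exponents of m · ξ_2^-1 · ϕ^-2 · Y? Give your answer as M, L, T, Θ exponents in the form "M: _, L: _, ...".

Collect each base-dimension exponent across the product:
  M: (1) − (2) − 2·(-2) + (1) = 4
  L: (0) − (1) − 2·(0) + (-1) = -2
  T: (0) − (1) − 2·(-2) + (-2) = 1
  Θ: (0) − (2) − 2·(-2) + (0) = 2
So the dimensions are [M⁴ L⁻² T Θ²].

M: 4, L: -2, T: 1, Θ: 2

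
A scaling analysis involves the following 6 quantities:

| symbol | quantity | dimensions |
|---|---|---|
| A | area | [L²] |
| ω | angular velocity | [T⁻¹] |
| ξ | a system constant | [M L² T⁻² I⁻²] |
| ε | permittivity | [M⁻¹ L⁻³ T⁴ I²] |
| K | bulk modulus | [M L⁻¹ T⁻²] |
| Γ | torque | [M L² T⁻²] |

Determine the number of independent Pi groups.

There are 6 variables and 4 base dimensions (M, L, T, I).
The dimension matrix has rank 4.
Independent dimensionless groups: 6 − 4 = 2.

2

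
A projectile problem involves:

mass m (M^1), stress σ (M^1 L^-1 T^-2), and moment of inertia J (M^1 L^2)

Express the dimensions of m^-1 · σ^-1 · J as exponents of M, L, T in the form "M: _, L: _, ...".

Collect each base-dimension exponent across the product:
  M: −(1) − (1) + (1) = -1
  L: −(0) − (-1) + (2) = 3
  T: −(0) − (-2) + (0) = 2
So the dimensions are [M⁻¹ L³ T²].

M: -1, L: 3, T: 2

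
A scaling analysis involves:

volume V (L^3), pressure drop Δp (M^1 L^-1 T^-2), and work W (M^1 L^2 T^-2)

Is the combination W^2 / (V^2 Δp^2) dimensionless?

yes

Sum the exponent of each base dimension across the product:
  M: −2·[V]_M − 2·[Δp]_M + 2·[W]_M = −2·(0) − 2·(1) + 2·(1) = 0
  L: −2·[V]_L − 2·[Δp]_L + 2·[W]_L = −2·(3) − 2·(-1) + 2·(2) = 0
  T: −2·[V]_T − 2·[Δp]_T + 2·[W]_T = −2·(0) − 2·(-2) + 2·(-2) = 0
All base exponents vanish — dimensionless.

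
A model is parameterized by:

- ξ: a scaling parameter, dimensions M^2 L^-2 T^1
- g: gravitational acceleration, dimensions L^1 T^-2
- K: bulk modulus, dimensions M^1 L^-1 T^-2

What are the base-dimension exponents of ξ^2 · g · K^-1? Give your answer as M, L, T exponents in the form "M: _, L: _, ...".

M: 3, L: -2, T: 2

Collect each base-dimension exponent across the product:
  M: 2·(2) + (0) − (1) = 3
  L: 2·(-2) + (1) − (-1) = -2
  T: 2·(1) + (-2) − (-2) = 2
So the dimensions are [M³ L⁻² T²].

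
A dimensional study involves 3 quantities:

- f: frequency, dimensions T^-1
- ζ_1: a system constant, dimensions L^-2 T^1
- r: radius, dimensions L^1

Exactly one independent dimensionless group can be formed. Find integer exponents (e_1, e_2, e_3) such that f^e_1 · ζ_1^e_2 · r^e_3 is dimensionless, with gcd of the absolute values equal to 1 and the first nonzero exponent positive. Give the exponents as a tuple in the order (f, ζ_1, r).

L: e_1·(0) + e_2·(-2) + e_3·(1) = 0
T: e_1·(-1) + e_2·(1) + e_3·(0) = 0
Solving this homogeneous linear system for the smallest-integer solution (first nonzero entry positive) gives (1, 1, 2).

(1, 1, 2)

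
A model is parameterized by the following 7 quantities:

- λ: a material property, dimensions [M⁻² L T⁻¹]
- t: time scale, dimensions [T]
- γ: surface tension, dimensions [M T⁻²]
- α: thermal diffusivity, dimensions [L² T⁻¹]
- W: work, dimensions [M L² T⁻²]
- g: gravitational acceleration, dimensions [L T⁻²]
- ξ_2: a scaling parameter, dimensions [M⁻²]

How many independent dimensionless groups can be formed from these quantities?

There are 7 variables and 3 base dimensions (M, L, T).
The dimension matrix has rank 3.
Independent dimensionless groups: 7 − 3 = 4.

4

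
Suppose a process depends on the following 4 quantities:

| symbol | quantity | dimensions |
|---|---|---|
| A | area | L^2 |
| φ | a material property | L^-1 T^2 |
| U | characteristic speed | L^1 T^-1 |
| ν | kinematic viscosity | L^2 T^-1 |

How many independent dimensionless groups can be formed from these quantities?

2

There are 4 variables and 2 base dimensions (L, T).
The dimension matrix has rank 2.
Independent dimensionless groups: 4 − 2 = 2.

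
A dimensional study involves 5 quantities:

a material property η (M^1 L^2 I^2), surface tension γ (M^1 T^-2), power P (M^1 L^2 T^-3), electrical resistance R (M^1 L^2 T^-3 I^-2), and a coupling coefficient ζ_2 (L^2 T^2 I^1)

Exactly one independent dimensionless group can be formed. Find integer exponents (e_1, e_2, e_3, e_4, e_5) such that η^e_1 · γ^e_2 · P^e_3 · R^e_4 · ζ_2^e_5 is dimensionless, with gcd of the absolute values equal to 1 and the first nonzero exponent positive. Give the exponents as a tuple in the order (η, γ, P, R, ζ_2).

(2, -2, -1, 1, -2)

M: e_1·(1) + e_2·(1) + e_3·(1) + e_4·(1) + e_5·(0) = 0
L: e_1·(2) + e_2·(0) + e_3·(2) + e_4·(2) + e_5·(2) = 0
T: e_1·(0) + e_2·(-2) + e_3·(-3) + e_4·(-3) + e_5·(2) = 0
I: e_1·(2) + e_2·(0) + e_3·(0) + e_4·(-2) + e_5·(1) = 0
Solving this homogeneous linear system for the smallest-integer solution (first nonzero entry positive) gives (2, -2, -1, 1, -2).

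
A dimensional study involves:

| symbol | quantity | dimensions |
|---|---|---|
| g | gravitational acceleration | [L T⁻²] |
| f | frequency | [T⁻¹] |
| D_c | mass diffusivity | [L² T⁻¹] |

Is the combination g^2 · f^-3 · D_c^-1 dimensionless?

yes

Sum the exponent of each base dimension across the product:
  M: 2·[g]_M − 3·[f]_M − [D_c]_M = 2·(0) − 3·(0) − (0) = 0
  L: 2·[g]_L − 3·[f]_L − [D_c]_L = 2·(1) − 3·(0) − (2) = 0
  T: 2·[g]_T − 3·[f]_T − [D_c]_T = 2·(-2) − 3·(-1) − (-1) = 0
  Θ: 2·[g]_Θ − 3·[f]_Θ − [D_c]_Θ = 2·(0) − 3·(0) − (0) = 0
All base exponents vanish — dimensionless.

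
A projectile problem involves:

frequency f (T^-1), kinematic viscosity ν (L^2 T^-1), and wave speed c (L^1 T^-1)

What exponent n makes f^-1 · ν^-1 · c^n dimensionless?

Balance the L exponent: (1)·n from c, plus −(0) − (2) = -2 from the rest, must sum to zero.
n − 2 = 0, so n = 2.

2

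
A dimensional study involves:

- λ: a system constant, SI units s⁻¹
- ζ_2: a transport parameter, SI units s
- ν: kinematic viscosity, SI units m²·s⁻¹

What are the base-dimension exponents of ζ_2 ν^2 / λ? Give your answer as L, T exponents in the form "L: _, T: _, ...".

Collect each base-dimension exponent across the product:
  L: −(0) + (0) + 2·(2) = 4
  T: −(-1) + (1) + 2·(-1) = 0
So the dimensions are [L⁴].

L: 4, T: 0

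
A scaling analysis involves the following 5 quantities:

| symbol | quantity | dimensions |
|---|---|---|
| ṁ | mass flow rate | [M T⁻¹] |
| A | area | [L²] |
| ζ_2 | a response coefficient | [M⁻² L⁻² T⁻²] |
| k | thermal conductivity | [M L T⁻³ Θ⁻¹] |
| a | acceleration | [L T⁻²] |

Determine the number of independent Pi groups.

There are 5 variables and 4 base dimensions (M, L, T, Θ).
The dimension matrix has rank 4.
Independent dimensionless groups: 5 − 4 = 1.

1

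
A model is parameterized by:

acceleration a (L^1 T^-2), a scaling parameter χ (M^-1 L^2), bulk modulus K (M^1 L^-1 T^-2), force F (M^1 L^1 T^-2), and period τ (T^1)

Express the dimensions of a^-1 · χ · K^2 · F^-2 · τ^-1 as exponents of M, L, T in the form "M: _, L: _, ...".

Collect each base-dimension exponent across the product:
  M: −(0) + (-1) + 2·(1) − 2·(1) − (0) = -1
  L: −(1) + (2) + 2·(-1) − 2·(1) − (0) = -3
  T: −(-2) + (0) + 2·(-2) − 2·(-2) − (1) = 1
So the dimensions are [M⁻¹ L⁻³ T].

M: -1, L: -3, T: 1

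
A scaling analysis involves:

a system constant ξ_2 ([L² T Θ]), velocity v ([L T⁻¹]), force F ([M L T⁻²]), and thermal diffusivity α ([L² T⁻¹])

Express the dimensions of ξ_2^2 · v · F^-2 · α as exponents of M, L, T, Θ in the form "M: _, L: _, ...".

Collect each base-dimension exponent across the product:
  M: 2·(0) + (0) − 2·(1) + (0) = -2
  L: 2·(2) + (1) − 2·(1) + (2) = 5
  T: 2·(1) + (-1) − 2·(-2) + (-1) = 4
  Θ: 2·(1) + (0) − 2·(0) + (0) = 2
So the dimensions are [M⁻² L⁵ T⁴ Θ²].

M: -2, L: 5, T: 4, Θ: 2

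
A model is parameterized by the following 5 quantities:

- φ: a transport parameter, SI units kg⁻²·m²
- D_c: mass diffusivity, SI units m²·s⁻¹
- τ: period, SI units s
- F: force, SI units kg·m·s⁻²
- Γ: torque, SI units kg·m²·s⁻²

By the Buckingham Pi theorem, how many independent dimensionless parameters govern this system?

2

There are 5 variables and 3 base dimensions (M, L, T).
The dimension matrix has rank 3.
Independent dimensionless groups: 5 − 3 = 2.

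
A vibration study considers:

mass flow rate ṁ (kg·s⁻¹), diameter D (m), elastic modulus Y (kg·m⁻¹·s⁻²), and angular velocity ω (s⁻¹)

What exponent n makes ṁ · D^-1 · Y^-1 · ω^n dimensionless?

1

Balance the T exponent: (-1)·n from ω, plus (-1) − (0) − (-2) = 1 from the rest, must sum to zero.
−n + 1 = 0, so n = 1.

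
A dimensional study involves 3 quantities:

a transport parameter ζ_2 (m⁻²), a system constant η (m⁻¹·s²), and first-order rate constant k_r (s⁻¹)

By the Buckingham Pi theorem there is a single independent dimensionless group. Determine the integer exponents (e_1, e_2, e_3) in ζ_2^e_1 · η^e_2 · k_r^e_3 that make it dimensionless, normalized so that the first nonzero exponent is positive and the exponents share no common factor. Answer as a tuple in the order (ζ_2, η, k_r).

(1, -2, -4)

L: e_1·(-2) + e_2·(-1) + e_3·(0) = 0
T: e_1·(0) + e_2·(2) + e_3·(-1) = 0
Solving this homogeneous linear system for the smallest-integer solution (first nonzero entry positive) gives (1, -2, -4).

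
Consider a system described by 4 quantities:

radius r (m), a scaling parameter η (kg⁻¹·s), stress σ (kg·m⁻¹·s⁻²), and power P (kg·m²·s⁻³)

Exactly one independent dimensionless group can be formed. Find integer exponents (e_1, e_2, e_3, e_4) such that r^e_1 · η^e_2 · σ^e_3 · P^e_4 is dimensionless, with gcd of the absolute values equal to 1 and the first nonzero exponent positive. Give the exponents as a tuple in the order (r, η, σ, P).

M: e_1·(0) + e_2·(-1) + e_3·(1) + e_4·(1) = 0
L: e_1·(1) + e_2·(0) + e_3·(-1) + e_4·(2) = 0
T: e_1·(0) + e_2·(1) + e_3·(-2) + e_4·(-3) = 0
Solving this homogeneous linear system for the smallest-integer solution (first nonzero entry positive) gives (4, 1, 2, -1).

(4, 1, 2, -1)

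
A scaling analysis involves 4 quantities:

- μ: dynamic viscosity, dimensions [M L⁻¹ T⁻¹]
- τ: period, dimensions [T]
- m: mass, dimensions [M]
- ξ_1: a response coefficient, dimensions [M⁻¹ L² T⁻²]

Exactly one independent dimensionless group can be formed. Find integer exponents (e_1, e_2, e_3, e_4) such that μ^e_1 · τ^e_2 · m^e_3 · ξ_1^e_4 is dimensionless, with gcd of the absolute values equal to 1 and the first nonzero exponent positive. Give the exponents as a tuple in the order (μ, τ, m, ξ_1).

M: e_1·(1) + e_2·(0) + e_3·(1) + e_4·(-1) = 0
L: e_1·(-1) + e_2·(0) + e_3·(0) + e_4·(2) = 0
T: e_1·(-1) + e_2·(1) + e_3·(0) + e_4·(-2) = 0
Solving this homogeneous linear system for the smallest-integer solution (first nonzero entry positive) gives (2, 4, -1, 1).

(2, 4, -1, 1)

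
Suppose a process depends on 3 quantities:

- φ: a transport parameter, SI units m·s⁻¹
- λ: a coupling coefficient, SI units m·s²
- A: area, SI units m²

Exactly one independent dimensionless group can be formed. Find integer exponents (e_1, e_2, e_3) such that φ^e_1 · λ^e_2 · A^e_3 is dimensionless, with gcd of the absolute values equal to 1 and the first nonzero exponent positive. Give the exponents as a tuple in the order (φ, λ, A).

L: e_1·(1) + e_2·(1) + e_3·(2) = 0
T: e_1·(-1) + e_2·(2) + e_3·(0) = 0
Solving this homogeneous linear system for the smallest-integer solution (first nonzero entry positive) gives (4, 2, -3).

(4, 2, -3)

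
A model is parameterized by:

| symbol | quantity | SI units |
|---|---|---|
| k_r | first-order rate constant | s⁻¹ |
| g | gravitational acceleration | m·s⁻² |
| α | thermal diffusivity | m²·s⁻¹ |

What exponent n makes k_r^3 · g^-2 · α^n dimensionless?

1

Balance the L exponent: (2)·n from α, plus 3·(0) − 2·(1) = -2 from the rest, must sum to zero.
2n − 2 = 0, so n = 1.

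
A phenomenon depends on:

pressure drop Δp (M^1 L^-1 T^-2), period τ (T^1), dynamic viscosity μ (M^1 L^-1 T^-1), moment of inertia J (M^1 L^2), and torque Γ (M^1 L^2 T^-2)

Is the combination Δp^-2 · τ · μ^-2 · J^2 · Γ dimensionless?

Sum the exponent of each base dimension across the product:
  M: −2·[Δp]_M + [τ]_M − 2·[μ]_M + 2·[J]_M + [Γ]_M = −2·(1) + (0) − 2·(1) + 2·(1) + (1) = -1
  L: −2·[Δp]_L + [τ]_L − 2·[μ]_L + 2·[J]_L + [Γ]_L = −2·(-1) + (0) − 2·(-1) + 2·(2) + (2) = 10
  T: −2·[Δp]_T + [τ]_T − 2·[μ]_T + 2·[J]_T + [Γ]_T = −2·(-2) + (1) − 2·(-1) + 2·(0) + (-2) = 5
Net dimensions [M⁻¹ L¹⁰ T⁵] ≠ [1] — not dimensionless.

no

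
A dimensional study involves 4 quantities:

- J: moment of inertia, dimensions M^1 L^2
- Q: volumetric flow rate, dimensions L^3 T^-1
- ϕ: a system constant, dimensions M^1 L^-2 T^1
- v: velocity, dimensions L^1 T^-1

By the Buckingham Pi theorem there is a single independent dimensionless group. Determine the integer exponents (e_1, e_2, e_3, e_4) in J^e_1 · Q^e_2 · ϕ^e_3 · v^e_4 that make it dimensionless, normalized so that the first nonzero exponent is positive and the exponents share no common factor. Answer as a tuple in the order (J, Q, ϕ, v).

M: e_1·(1) + e_2·(0) + e_3·(1) + e_4·(0) = 0
L: e_1·(2) + e_2·(3) + e_3·(-2) + e_4·(1) = 0
T: e_1·(0) + e_2·(-1) + e_3·(1) + e_4·(-1) = 0
Solving this homogeneous linear system for the smallest-integer solution (first nonzero entry positive) gives (2, -3, -2, 1).

(2, -3, -2, 1)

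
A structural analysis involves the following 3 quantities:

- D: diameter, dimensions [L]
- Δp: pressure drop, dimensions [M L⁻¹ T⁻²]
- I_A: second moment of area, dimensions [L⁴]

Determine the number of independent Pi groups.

There are 3 variables and 3 base dimensions (M, L, T).
The dimension matrix has rank 2 (less than 3: the dimension vectors are linearly dependent).
Independent dimensionless groups: 3 − 2 = 1.

1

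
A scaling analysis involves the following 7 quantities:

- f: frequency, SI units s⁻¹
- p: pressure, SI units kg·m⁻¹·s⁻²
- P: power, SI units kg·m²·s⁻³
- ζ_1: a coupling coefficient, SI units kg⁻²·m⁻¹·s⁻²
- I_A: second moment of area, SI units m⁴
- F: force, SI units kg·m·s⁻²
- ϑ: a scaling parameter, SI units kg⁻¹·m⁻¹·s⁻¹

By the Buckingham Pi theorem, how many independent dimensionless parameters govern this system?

There are 7 variables and 3 base dimensions (M, L, T).
The dimension matrix has rank 3.
Independent dimensionless groups: 7 − 3 = 4.

4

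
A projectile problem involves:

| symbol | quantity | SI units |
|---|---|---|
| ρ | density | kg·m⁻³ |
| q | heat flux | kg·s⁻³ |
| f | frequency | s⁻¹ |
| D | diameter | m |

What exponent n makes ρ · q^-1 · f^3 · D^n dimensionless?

3

Balance the L exponent: (1)·n from D, plus (-3) − (0) + 3·(0) = -3 from the rest, must sum to zero.
n − 3 = 0, so n = 3.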